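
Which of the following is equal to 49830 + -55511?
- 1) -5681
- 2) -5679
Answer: 1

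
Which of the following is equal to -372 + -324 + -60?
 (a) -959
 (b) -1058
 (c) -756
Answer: c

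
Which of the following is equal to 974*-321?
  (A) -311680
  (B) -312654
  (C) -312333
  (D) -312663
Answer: B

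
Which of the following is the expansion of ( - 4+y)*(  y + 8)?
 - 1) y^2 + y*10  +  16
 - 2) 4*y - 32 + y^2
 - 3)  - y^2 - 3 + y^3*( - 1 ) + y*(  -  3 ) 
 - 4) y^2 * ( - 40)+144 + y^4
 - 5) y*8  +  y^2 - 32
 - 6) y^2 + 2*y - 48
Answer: 2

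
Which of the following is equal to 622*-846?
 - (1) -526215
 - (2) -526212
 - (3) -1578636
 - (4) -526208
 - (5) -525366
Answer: 2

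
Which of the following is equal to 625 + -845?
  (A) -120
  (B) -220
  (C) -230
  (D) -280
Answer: B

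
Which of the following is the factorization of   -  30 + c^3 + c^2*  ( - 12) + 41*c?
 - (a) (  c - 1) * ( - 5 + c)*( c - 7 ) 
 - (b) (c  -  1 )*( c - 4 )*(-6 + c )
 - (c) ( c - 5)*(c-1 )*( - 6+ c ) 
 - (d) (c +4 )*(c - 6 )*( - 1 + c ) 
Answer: c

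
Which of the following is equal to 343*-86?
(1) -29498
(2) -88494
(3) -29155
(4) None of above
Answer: 1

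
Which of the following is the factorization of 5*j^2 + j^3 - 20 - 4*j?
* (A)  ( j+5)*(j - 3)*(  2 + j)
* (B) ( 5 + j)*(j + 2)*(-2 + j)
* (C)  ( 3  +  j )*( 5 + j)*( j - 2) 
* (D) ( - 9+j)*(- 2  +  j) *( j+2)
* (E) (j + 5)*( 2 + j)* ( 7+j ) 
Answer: B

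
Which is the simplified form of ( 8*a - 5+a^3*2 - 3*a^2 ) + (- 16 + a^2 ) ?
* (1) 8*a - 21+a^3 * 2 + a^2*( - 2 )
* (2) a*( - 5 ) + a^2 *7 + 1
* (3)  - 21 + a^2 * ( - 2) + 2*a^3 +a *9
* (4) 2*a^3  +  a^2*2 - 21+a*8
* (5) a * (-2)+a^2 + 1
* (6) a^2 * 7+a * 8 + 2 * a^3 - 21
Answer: 1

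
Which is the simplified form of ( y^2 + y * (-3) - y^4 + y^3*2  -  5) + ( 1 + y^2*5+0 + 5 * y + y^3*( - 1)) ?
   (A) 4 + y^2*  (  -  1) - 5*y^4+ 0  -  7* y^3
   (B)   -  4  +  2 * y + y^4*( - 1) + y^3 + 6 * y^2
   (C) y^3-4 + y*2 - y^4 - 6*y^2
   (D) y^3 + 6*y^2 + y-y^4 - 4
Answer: B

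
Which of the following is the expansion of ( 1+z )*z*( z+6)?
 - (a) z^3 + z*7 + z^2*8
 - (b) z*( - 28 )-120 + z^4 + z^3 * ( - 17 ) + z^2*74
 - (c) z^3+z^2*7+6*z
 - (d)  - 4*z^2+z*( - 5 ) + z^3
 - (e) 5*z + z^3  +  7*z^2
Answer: c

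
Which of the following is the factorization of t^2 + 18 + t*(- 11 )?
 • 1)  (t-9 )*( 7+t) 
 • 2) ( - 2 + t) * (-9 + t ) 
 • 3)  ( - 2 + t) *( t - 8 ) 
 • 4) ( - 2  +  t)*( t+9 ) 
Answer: 2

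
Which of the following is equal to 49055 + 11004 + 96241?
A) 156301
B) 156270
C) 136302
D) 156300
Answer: D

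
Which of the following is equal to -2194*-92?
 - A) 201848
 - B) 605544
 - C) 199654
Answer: A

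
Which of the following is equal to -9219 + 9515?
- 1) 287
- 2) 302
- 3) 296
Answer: 3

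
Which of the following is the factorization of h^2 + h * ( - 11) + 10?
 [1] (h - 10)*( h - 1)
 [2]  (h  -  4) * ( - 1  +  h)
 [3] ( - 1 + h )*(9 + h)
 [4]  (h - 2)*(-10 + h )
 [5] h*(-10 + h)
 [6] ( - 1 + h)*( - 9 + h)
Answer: 1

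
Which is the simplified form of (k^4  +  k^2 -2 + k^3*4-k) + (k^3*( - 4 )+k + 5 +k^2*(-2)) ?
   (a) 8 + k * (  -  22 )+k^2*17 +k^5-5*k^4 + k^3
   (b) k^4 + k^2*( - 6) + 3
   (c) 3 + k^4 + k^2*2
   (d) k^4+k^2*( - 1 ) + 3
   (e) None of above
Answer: d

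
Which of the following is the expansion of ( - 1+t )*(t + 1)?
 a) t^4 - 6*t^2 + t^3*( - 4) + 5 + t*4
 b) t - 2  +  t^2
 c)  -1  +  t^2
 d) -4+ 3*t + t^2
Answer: c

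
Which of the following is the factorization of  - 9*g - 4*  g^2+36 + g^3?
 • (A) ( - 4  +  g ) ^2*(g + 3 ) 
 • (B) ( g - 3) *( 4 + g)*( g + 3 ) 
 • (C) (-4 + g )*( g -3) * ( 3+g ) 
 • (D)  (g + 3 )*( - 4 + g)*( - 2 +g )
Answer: C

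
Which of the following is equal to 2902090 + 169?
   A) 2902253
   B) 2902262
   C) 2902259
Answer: C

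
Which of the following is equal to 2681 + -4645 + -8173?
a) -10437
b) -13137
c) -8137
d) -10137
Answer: d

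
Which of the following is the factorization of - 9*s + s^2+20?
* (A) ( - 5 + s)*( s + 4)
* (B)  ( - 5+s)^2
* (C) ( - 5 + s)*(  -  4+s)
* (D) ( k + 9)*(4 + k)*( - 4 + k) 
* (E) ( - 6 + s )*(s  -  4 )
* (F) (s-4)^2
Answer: C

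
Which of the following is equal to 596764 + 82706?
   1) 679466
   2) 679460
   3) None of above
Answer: 3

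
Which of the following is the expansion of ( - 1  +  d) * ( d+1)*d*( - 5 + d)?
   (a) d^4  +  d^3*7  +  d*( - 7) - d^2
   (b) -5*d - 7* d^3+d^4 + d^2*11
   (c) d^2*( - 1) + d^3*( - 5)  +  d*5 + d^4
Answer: c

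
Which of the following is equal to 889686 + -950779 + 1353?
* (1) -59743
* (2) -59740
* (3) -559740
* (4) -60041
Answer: 2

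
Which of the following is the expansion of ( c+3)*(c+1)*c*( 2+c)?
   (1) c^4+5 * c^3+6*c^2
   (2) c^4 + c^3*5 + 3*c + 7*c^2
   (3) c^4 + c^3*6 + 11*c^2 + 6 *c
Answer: 3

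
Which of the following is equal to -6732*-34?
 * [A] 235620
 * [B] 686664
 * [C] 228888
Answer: C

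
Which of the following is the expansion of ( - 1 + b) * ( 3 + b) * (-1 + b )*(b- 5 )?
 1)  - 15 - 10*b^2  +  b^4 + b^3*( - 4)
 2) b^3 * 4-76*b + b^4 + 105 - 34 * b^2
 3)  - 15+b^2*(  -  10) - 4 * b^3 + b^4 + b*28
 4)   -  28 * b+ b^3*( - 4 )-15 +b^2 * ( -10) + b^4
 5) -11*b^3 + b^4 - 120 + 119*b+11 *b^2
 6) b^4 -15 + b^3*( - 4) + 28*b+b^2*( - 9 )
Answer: 3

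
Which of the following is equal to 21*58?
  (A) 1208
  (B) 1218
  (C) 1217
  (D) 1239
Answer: B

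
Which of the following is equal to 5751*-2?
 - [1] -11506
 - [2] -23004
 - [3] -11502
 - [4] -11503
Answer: 3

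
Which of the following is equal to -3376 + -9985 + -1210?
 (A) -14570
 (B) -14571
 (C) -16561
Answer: B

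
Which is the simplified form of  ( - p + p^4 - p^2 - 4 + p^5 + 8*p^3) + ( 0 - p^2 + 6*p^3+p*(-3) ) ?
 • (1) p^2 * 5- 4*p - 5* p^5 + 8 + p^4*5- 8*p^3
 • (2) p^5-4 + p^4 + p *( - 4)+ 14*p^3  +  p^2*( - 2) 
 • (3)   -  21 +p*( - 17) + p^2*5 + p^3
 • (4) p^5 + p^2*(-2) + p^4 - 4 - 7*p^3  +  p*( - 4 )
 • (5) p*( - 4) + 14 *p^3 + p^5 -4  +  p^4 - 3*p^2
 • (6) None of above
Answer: 2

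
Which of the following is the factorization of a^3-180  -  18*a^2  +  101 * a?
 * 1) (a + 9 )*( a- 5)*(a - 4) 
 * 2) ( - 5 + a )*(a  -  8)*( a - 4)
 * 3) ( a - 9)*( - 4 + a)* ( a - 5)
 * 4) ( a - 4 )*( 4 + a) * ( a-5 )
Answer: 3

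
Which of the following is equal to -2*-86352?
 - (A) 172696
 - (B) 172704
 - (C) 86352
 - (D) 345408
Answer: B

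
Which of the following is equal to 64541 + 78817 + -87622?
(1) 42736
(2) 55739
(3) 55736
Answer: 3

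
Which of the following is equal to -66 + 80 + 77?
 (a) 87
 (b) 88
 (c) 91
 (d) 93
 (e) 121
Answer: c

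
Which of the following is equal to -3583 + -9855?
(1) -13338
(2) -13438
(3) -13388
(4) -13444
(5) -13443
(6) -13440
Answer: 2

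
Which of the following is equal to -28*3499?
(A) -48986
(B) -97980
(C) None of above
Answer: C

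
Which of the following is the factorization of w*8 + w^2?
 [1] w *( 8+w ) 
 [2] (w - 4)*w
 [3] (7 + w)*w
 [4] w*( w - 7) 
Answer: 1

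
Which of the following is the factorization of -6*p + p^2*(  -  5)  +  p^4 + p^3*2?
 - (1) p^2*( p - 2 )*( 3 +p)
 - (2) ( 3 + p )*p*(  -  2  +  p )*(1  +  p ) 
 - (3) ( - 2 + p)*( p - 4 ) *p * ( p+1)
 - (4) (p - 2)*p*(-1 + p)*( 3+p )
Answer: 2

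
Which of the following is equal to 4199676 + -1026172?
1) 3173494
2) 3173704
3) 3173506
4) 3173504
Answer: 4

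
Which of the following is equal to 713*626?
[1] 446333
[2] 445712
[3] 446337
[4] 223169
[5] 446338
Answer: 5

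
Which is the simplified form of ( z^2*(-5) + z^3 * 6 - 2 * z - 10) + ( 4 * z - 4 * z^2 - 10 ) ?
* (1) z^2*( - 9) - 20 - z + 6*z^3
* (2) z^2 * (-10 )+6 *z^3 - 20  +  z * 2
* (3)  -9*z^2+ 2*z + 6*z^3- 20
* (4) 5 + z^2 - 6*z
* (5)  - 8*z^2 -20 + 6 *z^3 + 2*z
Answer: 3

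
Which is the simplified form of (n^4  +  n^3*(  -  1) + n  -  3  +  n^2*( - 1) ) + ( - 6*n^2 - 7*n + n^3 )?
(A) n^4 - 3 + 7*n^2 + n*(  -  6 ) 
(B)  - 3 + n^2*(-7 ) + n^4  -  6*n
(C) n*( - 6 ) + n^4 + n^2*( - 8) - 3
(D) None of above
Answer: B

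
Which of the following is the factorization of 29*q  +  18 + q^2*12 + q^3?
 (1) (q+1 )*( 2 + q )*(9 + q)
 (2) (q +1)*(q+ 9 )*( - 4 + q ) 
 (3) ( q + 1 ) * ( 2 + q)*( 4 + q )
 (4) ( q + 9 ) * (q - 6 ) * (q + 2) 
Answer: 1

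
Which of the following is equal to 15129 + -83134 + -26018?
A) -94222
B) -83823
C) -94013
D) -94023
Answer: D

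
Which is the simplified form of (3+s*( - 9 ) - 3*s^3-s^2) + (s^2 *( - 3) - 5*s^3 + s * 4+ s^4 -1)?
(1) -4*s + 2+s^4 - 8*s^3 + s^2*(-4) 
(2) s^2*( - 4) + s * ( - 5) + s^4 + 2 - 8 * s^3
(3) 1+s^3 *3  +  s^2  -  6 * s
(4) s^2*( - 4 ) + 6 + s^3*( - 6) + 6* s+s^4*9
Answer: 2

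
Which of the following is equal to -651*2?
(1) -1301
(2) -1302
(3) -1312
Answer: 2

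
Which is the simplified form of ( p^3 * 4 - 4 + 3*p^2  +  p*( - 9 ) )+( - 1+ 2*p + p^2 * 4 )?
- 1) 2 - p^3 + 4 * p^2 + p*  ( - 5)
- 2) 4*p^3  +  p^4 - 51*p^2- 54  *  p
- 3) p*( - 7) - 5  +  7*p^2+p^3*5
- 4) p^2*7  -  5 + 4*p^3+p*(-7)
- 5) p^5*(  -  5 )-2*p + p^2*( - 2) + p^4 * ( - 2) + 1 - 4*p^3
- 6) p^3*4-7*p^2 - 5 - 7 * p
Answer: 4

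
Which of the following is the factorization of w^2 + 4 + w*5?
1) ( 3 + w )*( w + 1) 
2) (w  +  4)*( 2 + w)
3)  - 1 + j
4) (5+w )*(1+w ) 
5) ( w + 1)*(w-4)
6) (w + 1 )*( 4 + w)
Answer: 6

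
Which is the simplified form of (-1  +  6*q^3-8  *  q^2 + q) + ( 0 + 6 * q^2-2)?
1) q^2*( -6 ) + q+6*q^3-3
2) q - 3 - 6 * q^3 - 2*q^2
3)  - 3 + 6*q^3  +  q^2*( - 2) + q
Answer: 3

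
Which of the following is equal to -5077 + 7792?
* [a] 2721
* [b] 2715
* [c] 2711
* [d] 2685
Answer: b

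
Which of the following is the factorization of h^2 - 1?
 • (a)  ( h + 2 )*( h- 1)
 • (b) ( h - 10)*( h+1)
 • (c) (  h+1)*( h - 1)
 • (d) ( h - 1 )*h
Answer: c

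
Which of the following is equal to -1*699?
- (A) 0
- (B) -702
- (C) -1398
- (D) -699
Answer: D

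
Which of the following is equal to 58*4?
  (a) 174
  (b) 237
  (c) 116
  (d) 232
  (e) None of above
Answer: d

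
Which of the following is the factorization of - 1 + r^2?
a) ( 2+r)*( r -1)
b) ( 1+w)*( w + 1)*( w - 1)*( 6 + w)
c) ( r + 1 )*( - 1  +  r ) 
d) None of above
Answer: c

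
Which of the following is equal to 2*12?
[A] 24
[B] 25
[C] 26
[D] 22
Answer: A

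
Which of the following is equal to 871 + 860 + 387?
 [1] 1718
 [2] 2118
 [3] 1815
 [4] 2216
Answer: 2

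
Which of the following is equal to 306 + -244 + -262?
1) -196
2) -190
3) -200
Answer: 3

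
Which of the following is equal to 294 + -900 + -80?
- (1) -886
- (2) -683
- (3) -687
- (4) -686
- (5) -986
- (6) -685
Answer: 4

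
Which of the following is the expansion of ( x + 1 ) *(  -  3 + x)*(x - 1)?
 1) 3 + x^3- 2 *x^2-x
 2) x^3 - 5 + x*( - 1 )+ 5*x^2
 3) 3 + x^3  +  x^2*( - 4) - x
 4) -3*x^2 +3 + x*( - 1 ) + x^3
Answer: 4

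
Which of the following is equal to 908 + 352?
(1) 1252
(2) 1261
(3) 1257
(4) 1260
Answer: 4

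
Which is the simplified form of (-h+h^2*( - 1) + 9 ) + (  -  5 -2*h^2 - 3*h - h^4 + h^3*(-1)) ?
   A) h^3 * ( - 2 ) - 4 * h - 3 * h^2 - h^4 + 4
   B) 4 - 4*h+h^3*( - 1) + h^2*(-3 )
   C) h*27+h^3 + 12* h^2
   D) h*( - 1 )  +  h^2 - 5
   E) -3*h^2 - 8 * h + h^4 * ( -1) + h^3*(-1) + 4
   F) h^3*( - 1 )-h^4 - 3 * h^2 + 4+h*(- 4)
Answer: F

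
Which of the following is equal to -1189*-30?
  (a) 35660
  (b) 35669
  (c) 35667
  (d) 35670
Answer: d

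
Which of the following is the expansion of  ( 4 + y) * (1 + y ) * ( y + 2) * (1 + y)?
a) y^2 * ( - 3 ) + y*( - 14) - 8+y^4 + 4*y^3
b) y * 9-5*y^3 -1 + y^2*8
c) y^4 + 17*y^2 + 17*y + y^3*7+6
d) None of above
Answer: d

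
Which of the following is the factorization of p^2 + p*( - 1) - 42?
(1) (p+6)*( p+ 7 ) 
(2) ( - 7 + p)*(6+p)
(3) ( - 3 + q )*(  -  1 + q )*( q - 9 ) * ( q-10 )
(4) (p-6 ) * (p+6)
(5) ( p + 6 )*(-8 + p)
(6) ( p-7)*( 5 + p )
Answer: 2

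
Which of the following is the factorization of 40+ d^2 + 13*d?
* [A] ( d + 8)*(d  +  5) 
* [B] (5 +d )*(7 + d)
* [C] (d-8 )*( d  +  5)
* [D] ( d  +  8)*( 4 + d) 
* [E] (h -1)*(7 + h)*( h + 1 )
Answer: A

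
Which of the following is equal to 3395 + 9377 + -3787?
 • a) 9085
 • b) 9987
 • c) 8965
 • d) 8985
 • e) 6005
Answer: d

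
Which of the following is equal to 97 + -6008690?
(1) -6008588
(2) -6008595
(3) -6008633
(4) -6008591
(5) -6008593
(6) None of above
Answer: 5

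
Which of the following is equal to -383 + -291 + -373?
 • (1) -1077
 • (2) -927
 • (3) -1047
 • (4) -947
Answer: 3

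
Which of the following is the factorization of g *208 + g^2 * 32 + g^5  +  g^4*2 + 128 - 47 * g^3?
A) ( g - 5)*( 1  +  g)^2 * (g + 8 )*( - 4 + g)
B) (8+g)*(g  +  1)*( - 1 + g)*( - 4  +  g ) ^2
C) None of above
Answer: C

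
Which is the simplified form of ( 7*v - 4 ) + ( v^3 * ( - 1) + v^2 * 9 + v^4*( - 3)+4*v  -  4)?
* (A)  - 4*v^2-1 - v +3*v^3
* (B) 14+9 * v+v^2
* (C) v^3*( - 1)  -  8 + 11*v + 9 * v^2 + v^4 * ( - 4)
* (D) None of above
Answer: D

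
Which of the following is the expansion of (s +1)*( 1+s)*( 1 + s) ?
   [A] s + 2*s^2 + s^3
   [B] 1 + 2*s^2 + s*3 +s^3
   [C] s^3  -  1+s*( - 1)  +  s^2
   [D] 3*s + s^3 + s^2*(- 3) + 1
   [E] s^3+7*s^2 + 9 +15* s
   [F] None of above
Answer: F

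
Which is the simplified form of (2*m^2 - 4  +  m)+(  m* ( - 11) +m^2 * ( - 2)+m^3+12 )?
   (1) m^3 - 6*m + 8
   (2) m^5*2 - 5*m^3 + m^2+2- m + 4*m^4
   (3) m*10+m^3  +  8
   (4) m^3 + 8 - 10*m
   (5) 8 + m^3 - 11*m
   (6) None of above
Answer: 4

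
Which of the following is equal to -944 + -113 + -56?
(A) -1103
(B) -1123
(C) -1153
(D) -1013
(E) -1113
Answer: E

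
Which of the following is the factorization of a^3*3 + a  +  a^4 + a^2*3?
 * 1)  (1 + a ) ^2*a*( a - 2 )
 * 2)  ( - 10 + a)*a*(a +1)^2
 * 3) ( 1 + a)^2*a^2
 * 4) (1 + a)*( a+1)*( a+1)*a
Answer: 4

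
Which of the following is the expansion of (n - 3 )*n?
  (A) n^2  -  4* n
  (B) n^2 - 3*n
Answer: B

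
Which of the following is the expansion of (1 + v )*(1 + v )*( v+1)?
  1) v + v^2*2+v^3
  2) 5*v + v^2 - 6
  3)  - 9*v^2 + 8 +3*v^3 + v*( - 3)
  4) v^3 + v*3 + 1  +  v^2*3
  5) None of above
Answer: 4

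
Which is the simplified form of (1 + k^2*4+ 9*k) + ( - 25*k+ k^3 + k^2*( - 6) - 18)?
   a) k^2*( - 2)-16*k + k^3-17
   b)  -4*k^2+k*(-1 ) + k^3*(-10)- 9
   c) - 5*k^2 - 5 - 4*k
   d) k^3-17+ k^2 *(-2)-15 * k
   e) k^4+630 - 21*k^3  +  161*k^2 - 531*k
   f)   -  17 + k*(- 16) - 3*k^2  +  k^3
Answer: a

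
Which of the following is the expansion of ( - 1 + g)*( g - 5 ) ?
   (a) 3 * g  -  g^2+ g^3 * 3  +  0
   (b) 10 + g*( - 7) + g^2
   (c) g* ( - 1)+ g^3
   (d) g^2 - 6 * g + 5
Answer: d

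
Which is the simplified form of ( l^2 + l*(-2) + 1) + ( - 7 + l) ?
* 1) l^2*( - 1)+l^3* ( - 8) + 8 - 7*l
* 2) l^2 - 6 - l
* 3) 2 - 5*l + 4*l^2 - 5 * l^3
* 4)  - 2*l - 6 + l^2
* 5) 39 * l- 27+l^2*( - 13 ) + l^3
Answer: 2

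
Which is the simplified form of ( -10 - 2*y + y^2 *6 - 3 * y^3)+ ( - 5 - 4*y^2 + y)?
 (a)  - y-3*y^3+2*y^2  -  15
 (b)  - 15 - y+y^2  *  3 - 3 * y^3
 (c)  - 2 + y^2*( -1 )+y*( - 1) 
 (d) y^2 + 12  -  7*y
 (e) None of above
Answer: a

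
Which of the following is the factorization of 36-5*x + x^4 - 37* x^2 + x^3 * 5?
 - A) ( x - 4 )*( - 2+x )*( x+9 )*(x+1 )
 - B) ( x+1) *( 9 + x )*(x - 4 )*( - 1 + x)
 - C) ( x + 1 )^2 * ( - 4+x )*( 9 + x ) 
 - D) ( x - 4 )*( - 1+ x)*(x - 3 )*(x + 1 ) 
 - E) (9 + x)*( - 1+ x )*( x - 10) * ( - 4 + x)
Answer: B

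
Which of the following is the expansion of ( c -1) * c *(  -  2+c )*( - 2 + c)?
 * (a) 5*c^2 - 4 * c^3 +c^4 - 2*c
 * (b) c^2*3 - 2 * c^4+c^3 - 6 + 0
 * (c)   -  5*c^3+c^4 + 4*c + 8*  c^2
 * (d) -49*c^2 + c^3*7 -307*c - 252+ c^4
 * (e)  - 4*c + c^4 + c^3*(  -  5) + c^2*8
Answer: e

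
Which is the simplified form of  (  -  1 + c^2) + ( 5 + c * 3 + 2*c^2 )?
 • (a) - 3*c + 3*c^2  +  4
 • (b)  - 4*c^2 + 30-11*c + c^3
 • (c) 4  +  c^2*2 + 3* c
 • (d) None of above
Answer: d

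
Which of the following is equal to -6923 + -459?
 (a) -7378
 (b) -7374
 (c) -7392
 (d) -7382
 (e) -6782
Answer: d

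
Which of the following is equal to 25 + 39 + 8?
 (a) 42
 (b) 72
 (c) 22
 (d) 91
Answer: b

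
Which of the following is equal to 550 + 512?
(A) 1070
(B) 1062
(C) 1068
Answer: B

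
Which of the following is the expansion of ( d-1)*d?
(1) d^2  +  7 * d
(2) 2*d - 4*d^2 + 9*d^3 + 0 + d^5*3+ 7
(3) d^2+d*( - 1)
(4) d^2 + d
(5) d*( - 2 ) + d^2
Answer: 3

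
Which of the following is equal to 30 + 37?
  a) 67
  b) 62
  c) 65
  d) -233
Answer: a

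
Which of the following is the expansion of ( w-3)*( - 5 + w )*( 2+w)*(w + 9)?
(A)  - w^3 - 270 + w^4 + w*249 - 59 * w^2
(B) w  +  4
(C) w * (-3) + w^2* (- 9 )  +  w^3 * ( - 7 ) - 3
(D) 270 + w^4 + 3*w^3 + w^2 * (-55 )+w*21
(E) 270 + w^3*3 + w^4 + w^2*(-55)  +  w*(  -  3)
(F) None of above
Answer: D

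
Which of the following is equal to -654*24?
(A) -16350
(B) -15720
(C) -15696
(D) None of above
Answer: C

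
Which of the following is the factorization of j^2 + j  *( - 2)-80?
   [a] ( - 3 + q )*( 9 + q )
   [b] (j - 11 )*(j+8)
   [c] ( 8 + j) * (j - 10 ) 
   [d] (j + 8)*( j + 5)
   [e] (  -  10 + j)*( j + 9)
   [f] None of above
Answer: c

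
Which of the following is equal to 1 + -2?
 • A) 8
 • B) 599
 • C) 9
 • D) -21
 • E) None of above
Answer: E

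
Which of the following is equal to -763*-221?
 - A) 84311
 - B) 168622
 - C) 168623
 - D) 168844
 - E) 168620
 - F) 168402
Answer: C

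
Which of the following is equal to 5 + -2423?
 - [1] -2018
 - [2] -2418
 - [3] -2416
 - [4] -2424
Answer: 2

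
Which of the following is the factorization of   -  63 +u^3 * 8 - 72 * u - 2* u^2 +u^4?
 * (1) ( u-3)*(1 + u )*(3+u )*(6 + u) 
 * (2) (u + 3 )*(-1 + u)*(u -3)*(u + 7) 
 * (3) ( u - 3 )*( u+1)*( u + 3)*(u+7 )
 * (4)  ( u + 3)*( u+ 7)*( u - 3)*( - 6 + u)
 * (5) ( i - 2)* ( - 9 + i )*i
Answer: 3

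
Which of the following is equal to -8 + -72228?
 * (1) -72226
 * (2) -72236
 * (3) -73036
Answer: 2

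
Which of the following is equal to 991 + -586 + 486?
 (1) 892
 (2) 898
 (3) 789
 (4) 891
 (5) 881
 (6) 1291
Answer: 4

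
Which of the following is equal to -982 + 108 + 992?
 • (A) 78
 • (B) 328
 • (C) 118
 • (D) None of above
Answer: C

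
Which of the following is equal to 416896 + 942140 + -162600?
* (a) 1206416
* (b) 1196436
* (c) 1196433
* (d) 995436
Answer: b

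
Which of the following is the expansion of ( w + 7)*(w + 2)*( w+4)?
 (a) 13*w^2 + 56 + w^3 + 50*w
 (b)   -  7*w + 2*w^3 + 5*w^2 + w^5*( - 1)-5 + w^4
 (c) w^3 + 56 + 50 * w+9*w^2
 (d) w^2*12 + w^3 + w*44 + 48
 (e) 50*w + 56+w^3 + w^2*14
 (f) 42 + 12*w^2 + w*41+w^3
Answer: a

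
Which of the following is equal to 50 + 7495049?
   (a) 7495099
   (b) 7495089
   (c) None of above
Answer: a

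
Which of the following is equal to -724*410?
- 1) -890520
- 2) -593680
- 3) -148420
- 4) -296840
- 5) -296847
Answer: 4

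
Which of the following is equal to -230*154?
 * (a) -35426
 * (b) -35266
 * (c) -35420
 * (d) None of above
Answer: c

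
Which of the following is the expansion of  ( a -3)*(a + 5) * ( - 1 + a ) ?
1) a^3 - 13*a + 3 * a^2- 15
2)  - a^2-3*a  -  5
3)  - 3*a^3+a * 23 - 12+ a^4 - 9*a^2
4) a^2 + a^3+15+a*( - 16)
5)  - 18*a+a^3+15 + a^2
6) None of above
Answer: 6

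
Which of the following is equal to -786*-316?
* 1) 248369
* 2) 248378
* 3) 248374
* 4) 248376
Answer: 4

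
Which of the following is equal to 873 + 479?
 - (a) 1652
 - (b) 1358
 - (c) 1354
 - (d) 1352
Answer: d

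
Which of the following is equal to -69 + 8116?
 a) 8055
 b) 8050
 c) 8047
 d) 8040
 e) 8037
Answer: c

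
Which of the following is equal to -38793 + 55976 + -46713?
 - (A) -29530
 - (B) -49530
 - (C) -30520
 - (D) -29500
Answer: A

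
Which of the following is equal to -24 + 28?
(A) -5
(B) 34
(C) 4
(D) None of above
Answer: C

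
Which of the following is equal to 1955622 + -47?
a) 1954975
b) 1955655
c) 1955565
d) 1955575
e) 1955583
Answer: d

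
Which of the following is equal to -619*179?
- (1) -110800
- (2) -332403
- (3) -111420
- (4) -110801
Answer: 4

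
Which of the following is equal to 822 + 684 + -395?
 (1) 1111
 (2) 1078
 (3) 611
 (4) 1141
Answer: 1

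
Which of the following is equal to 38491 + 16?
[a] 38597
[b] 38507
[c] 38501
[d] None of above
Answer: b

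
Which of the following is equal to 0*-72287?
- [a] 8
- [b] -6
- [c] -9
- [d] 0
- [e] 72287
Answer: d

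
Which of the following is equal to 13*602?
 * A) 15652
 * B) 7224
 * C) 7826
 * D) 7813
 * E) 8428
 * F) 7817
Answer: C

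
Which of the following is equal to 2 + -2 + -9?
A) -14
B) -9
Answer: B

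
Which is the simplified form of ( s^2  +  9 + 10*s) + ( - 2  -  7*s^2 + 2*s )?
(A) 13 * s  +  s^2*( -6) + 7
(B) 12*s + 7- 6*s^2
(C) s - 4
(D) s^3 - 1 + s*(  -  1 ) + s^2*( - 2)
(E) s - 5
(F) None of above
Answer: B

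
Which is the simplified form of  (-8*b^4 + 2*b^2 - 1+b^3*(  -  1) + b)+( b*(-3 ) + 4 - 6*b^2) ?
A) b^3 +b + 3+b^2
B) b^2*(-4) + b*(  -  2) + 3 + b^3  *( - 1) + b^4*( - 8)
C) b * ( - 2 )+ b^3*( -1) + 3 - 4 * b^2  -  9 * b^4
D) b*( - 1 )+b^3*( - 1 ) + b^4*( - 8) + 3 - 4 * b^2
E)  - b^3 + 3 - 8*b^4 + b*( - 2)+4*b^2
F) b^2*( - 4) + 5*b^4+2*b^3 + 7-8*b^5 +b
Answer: B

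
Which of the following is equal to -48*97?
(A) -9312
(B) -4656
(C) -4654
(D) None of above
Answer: B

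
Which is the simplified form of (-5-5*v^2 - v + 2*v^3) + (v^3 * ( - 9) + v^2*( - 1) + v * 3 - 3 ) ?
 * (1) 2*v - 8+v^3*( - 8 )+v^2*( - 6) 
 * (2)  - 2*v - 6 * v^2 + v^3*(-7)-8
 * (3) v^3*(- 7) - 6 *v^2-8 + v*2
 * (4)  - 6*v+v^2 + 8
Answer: 3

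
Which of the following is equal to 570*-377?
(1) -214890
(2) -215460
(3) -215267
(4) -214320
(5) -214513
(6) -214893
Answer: 1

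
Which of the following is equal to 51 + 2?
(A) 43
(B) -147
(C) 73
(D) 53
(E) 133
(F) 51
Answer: D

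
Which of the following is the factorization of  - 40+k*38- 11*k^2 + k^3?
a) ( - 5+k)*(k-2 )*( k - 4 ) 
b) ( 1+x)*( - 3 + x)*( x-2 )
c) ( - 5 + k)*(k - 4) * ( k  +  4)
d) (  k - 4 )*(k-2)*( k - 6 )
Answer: a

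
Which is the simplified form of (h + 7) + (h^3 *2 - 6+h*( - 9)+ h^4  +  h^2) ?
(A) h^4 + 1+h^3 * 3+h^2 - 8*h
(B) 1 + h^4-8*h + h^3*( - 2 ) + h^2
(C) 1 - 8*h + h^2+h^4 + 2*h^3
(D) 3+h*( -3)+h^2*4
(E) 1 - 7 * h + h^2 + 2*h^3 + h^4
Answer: C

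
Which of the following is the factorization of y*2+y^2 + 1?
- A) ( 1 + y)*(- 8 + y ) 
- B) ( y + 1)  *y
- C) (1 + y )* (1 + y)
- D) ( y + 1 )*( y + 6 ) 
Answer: C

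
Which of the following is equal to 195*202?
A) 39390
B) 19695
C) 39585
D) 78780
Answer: A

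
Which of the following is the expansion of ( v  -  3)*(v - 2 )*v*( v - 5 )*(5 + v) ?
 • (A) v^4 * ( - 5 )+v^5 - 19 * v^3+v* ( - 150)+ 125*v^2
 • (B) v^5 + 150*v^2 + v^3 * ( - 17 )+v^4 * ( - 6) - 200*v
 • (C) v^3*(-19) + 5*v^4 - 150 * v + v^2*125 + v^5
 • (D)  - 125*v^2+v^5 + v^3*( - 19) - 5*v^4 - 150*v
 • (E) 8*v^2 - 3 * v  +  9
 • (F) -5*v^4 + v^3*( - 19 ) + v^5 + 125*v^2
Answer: A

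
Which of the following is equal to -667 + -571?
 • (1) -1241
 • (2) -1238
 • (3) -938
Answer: 2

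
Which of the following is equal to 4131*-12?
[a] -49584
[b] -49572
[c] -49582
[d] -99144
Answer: b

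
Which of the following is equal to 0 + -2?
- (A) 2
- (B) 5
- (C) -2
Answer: C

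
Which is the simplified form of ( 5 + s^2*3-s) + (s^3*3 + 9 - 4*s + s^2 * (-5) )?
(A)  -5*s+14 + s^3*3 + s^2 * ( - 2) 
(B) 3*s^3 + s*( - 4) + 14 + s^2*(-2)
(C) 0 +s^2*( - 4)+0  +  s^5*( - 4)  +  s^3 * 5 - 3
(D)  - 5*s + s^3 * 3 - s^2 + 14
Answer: A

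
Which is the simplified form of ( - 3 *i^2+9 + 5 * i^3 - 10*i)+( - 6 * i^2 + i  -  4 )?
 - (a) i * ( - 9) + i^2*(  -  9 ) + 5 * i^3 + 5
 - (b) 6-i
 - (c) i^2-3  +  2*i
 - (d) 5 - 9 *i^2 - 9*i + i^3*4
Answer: a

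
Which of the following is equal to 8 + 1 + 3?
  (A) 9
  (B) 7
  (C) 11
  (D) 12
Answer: D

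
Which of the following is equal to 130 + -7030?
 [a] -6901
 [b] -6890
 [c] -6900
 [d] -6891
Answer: c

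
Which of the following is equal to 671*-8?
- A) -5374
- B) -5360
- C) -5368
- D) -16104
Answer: C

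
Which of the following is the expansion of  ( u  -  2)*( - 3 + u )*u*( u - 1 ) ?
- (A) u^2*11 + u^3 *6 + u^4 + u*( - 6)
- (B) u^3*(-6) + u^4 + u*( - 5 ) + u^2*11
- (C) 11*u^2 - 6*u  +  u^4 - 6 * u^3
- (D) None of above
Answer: C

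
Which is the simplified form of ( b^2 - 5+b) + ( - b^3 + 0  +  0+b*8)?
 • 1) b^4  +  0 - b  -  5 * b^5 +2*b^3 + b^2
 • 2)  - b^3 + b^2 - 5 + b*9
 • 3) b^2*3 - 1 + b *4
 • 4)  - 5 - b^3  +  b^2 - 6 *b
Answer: 2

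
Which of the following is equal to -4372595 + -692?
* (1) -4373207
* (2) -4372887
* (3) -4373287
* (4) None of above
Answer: 3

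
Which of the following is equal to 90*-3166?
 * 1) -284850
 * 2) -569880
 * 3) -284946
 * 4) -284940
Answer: 4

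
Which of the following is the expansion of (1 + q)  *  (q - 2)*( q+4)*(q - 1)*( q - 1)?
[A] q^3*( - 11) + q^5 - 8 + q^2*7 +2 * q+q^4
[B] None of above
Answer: B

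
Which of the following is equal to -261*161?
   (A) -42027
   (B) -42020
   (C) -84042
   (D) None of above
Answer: D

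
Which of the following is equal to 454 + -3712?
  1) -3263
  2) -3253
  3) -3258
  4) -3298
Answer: 3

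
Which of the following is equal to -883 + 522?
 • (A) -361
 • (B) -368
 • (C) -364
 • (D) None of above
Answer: A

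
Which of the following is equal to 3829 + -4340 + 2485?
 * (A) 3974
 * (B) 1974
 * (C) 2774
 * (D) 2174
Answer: B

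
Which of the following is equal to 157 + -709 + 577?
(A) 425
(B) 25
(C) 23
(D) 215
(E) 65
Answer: B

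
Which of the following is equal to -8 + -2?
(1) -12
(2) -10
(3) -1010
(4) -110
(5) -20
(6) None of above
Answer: 2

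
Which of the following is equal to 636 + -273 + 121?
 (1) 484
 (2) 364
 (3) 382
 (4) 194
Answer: 1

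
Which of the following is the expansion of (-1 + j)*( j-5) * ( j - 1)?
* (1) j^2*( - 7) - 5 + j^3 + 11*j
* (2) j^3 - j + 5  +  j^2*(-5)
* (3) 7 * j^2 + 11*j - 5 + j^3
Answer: 1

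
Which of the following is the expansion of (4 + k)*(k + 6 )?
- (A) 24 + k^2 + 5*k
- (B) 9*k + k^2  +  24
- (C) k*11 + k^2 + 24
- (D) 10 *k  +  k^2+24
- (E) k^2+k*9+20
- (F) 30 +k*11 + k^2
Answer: D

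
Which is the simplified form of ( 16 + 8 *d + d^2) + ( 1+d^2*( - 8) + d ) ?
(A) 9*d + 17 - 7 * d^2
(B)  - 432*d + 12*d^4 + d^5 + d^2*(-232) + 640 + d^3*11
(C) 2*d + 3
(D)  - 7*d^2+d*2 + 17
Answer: A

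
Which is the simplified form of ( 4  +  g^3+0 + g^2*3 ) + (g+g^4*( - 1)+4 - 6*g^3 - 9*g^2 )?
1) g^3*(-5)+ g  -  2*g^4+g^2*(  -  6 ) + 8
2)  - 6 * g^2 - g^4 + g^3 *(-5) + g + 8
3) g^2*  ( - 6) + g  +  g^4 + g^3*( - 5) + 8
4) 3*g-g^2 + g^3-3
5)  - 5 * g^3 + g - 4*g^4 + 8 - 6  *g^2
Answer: 2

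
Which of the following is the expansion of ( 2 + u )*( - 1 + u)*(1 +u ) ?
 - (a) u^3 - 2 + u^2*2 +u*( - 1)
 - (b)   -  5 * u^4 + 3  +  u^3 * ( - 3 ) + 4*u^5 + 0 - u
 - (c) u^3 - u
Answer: a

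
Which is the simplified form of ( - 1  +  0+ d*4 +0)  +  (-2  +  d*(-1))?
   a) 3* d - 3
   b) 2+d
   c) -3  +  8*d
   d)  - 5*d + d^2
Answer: a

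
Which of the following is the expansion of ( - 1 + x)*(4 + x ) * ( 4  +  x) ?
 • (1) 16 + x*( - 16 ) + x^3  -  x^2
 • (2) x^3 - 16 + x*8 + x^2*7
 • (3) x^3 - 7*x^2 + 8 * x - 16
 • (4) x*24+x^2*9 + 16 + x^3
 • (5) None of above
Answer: 2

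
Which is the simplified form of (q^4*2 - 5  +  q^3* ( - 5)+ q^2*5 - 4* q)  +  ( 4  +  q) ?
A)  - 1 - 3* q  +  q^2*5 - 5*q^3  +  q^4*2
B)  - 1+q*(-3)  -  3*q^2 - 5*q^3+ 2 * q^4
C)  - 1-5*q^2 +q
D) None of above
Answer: A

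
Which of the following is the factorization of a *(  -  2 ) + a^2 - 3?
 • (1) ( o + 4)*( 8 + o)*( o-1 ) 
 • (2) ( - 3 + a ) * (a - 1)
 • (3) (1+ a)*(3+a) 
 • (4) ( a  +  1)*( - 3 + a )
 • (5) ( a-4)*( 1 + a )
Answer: 4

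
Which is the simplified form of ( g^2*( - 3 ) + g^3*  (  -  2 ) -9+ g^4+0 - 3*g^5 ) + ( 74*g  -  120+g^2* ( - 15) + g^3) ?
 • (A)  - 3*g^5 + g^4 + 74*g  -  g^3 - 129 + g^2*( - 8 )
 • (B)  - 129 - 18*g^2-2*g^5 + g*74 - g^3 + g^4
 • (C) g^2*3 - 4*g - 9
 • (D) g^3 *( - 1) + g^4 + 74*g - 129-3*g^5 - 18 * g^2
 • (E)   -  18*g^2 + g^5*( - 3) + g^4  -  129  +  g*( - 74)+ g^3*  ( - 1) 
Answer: D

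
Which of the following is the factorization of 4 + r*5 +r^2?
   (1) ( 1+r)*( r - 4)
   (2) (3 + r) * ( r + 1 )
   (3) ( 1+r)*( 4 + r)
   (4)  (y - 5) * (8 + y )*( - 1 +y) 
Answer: 3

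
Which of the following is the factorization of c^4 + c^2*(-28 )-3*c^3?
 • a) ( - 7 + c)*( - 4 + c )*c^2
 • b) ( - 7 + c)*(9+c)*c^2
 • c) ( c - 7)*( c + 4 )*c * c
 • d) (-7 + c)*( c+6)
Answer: c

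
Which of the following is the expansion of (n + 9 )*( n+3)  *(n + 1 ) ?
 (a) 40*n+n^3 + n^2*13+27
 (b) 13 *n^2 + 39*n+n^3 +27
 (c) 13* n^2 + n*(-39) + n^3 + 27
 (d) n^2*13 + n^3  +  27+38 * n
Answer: b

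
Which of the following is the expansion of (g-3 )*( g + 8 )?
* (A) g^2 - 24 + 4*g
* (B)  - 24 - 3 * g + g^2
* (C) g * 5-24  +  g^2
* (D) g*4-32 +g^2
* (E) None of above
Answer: C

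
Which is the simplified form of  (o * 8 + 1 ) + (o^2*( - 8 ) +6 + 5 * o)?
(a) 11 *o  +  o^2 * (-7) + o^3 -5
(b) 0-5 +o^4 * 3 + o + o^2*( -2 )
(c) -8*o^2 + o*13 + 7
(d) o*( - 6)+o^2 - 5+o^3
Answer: c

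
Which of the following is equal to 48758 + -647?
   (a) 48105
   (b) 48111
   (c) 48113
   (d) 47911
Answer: b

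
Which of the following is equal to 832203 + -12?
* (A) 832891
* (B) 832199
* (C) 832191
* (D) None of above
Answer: C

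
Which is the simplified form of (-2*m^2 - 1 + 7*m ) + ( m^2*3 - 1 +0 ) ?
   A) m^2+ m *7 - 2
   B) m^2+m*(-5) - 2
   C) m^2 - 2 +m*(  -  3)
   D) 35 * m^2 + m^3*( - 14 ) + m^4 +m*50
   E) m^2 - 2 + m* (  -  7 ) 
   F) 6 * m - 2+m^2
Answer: A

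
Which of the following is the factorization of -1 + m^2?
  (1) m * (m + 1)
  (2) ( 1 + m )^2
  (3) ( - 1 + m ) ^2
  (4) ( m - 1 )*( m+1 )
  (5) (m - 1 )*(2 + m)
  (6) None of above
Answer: 4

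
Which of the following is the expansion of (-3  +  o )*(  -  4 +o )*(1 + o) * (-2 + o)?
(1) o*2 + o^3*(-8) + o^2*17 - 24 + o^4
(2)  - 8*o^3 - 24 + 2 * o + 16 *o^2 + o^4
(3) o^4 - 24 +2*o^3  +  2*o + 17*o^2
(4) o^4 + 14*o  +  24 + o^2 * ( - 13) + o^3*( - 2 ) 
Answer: 1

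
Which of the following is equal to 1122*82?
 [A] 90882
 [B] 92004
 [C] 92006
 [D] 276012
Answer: B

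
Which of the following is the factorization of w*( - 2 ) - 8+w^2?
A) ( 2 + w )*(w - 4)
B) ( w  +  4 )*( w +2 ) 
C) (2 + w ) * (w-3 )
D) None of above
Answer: A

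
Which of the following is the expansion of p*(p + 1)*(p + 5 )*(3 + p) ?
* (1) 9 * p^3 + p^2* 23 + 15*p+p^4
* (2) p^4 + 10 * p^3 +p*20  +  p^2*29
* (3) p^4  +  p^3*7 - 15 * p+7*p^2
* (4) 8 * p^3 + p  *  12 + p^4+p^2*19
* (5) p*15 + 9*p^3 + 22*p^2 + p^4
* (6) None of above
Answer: 1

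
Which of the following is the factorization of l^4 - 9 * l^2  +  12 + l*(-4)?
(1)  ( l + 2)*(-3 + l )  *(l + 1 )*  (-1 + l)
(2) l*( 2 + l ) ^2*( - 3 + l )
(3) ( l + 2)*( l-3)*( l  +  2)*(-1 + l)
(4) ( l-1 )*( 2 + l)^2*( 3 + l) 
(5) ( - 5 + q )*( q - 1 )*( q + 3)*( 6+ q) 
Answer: 3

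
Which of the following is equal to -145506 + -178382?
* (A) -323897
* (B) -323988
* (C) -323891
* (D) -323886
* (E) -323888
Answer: E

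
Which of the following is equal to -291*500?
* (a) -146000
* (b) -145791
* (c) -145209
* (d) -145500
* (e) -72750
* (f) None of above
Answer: d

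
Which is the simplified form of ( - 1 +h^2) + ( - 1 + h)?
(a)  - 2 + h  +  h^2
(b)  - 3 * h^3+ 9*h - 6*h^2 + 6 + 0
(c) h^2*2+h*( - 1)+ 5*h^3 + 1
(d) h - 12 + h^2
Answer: a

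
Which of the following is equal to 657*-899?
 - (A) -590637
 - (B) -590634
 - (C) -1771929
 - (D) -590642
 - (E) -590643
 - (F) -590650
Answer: E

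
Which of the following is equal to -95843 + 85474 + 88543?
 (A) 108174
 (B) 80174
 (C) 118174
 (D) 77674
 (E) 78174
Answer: E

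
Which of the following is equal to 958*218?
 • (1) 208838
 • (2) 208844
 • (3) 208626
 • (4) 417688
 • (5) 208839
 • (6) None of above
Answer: 2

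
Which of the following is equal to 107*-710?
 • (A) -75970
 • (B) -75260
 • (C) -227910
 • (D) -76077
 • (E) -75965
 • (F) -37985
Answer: A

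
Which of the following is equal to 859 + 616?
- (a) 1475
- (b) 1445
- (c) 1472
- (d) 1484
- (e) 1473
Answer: a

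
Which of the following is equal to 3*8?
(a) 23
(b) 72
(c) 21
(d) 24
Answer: d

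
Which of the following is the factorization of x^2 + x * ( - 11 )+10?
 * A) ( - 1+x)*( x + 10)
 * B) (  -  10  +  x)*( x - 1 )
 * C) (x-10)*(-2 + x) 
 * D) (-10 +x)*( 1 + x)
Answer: B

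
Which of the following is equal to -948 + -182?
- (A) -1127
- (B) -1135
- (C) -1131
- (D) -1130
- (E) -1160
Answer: D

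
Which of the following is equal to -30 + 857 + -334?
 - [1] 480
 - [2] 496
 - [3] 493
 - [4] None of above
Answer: 3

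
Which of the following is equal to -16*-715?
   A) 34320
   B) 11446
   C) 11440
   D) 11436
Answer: C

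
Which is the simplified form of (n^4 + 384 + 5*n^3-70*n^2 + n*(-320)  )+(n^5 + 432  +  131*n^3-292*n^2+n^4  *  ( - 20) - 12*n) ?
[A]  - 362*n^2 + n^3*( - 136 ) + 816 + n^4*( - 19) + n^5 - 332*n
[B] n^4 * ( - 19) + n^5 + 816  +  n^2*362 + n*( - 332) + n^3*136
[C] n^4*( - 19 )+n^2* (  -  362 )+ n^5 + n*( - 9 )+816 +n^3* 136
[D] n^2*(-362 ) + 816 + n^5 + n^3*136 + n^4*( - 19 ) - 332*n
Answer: D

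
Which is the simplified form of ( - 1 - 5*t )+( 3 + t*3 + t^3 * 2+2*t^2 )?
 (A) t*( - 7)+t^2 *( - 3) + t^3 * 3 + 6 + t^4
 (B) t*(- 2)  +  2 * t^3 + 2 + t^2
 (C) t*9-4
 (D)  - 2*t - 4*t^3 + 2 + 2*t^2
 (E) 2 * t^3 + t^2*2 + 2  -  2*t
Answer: E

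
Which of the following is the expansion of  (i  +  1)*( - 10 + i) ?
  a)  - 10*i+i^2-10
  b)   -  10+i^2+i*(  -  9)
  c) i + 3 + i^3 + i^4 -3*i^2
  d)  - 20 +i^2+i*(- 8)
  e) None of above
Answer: b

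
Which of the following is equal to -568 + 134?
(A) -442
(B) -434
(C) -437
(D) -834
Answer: B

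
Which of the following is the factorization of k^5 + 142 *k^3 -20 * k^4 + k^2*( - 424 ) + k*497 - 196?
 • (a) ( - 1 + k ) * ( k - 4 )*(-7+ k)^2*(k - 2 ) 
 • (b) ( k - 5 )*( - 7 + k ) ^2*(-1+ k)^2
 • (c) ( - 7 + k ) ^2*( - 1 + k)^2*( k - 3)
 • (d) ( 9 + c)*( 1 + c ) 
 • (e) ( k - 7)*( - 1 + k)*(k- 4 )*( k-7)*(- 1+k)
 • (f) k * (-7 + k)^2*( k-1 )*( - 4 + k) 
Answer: e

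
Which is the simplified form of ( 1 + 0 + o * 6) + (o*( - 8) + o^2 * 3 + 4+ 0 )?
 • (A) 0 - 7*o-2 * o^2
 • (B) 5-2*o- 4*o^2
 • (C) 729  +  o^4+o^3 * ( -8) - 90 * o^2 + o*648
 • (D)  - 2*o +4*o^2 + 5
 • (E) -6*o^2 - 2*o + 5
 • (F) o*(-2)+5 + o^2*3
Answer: F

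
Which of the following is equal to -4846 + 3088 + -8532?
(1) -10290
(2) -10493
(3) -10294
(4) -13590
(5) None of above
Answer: 1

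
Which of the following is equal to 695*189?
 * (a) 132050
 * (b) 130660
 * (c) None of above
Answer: c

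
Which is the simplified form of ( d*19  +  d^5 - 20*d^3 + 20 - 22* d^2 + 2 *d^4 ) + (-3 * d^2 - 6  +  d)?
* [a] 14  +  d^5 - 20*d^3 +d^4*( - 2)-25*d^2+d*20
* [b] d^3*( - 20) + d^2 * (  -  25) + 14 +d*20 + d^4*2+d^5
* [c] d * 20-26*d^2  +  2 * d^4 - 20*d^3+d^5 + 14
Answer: b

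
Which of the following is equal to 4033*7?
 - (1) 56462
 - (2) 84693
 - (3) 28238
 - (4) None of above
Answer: 4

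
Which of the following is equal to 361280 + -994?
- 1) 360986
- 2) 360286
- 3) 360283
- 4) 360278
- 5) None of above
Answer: 2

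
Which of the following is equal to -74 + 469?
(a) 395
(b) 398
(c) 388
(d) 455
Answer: a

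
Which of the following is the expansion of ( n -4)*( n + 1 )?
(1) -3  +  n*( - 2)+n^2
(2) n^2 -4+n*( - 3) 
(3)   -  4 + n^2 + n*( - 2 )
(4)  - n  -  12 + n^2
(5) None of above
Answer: 2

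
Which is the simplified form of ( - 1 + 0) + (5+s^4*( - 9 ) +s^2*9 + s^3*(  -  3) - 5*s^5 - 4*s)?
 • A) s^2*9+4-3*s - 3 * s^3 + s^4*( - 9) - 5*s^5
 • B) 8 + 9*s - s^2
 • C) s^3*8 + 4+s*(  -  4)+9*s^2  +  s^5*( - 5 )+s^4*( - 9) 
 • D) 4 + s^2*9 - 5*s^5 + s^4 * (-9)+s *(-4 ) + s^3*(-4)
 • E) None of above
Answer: E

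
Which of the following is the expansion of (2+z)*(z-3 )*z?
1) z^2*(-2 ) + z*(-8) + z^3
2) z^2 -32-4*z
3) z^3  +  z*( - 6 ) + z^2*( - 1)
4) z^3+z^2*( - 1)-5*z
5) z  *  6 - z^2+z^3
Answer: 3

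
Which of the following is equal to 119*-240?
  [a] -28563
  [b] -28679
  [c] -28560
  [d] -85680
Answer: c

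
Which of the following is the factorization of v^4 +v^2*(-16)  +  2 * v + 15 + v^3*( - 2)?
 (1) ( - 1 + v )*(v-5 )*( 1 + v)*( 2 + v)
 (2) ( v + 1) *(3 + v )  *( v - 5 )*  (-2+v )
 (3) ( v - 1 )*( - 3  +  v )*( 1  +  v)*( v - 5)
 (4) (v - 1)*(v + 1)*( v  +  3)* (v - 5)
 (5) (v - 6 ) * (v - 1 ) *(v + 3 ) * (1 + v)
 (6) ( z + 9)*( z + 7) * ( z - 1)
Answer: 4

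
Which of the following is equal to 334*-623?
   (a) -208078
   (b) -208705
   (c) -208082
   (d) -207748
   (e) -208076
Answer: c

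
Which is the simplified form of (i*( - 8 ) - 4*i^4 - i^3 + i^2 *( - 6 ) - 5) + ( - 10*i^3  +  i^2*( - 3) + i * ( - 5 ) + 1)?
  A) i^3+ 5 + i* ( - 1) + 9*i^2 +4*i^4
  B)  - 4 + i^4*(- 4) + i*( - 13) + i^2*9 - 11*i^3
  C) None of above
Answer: C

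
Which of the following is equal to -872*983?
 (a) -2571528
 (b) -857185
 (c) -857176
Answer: c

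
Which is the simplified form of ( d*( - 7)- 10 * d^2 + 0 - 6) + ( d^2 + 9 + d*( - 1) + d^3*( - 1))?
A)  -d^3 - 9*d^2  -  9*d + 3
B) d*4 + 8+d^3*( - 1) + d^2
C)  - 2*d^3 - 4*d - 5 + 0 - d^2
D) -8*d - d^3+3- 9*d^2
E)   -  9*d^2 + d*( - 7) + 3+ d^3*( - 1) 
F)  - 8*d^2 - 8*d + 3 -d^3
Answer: D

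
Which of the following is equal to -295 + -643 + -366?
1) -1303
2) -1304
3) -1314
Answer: 2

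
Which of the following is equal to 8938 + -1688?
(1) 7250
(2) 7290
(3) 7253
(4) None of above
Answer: 1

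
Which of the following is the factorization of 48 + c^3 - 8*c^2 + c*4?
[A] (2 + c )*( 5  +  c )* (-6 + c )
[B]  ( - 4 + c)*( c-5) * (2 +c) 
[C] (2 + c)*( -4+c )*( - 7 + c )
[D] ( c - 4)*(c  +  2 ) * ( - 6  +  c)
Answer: D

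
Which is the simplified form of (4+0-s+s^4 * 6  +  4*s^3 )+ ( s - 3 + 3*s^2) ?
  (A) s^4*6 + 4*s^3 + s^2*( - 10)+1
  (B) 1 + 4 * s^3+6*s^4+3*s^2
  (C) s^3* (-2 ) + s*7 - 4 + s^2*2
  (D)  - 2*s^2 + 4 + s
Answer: B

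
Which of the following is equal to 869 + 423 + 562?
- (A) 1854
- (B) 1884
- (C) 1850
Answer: A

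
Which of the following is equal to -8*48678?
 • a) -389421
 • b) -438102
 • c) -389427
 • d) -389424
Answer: d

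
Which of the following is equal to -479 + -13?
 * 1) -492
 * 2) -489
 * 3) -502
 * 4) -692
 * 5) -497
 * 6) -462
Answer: 1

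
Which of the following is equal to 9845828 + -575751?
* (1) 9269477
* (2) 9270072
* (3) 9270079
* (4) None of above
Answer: 4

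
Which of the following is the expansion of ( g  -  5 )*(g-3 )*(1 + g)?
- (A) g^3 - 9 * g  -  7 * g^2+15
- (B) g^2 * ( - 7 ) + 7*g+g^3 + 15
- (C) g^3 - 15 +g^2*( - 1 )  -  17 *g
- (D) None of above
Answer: B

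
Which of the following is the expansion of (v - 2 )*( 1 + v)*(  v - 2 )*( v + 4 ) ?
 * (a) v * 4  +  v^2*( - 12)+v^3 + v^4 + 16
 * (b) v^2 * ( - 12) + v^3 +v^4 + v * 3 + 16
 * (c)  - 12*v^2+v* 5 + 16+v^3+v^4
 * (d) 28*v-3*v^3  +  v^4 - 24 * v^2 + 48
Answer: a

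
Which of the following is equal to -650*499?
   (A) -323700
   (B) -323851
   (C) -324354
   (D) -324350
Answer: D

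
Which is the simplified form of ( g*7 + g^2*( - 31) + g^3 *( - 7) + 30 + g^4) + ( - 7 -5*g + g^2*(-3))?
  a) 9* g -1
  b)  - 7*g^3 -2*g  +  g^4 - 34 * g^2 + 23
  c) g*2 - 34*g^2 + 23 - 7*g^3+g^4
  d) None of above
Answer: c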